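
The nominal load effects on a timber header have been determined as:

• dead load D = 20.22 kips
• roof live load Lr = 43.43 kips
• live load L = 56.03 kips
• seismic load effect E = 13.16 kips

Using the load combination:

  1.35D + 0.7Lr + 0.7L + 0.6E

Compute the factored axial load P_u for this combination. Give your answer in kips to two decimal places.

104.82 kips

1.35(20.22) + 0.7(43.43) + 0.7(56.03) + 0.6(13.16) = 104.82
P_u = 104.82 kips.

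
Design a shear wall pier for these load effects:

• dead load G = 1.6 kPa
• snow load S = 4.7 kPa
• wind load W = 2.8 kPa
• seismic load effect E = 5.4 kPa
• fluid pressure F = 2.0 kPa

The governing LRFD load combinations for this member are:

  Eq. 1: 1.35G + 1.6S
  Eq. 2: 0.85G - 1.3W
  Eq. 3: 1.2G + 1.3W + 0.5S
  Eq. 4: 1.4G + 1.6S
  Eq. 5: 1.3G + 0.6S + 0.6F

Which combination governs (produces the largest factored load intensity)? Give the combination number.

Combination 4

Eq. 1: 1.35(1.6) + 1.6(4.7) = 9.68
Eq. 2: 0.85(1.6) - 1.3(2.8) = -2.28
Eq. 3: 1.2(1.6) + 1.3(2.8) + 0.5(4.7) = 7.91
Eq. 4: 1.4(1.6) + 1.6(4.7) = 9.76
Eq. 5: 1.3(1.6) + 0.6(4.7) + 0.6(2.0) = 6.10
The largest value is 9.76 kPa from combination 4.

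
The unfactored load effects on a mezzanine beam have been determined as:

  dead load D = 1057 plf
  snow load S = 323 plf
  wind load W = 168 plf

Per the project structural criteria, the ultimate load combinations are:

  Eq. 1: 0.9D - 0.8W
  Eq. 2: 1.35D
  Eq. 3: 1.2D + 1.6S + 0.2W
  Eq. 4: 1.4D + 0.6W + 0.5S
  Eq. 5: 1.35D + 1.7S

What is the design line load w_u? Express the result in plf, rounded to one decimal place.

Eq. 1: 0.9(1057) - 0.8(168) = 951.3 - 134.4 = 816.9
Eq. 2: 1.35(1057) = 1427.0
Eq. 3: 1.2(1057) + 1.6(323) + 0.2(168) = 1268.4 + 516.8 + 33.6 = 1818.8
Eq. 4: 1.4(1057) + 0.6(168) + 0.5(323) = 1479.8 + 100.8 + 161.5 = 1742.1
Eq. 5: 1.35(1057) + 1.7(323) = 1427.0 + 549.1 = 1976.1
Combination 5 governs: w_u = 1976.1 plf.

1976.1 plf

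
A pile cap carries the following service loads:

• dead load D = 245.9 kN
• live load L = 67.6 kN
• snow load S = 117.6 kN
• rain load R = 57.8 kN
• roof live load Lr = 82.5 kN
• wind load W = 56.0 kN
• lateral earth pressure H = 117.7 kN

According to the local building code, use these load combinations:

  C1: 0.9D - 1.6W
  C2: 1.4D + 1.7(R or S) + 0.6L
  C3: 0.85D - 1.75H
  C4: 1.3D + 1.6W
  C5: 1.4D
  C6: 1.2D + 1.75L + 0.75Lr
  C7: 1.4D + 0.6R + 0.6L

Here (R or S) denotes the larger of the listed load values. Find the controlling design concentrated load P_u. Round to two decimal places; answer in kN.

(R or S) → S = 117.6 kN.
C1: 0.9(245.9) - 1.6(56.0) = 221.31 - 89.60 = 131.71
C2: 1.4(245.9) + 1.7(117.6) + 0.6(67.6) = 344.26 + 199.92 + 40.56 = 584.74
C3: 0.85(245.9) - 1.75(117.7) = 209.02 - 205.98 = 3.04
C4: 1.3(245.9) + 1.6(56.0) = 319.67 + 89.60 = 409.27
C5: 1.4(245.9) = 344.26
C6: 1.2(245.9) + 1.75(67.6) + 0.75(82.5) = 295.08 + 118.30 + 61.88 = 475.26
C7: 1.4(245.9) + 0.6(57.8) + 0.6(67.6) = 344.26 + 34.68 + 40.56 = 419.50
Maximum is from combination 2.

584.74 kN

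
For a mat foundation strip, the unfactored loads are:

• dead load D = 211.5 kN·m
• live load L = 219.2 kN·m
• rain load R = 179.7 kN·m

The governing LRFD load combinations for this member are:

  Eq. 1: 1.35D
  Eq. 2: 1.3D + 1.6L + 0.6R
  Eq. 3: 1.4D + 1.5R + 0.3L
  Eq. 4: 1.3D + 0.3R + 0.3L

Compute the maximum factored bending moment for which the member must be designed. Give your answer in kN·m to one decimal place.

Eq. 1: 1.35(211.5) = 285.5
Eq. 2: 1.3(211.5) + 1.6(219.2) + 0.6(179.7) = 275.0 + 350.7 + 107.8 = 733.5
Eq. 3: 1.4(211.5) + 1.5(179.7) + 0.3(219.2) = 631.4
Eq. 4: 1.3(211.5) + 0.3(179.7) + 0.3(219.2) = 394.6
The controlling combination is 2, giving 733.5 kN·m.

733.5 kN·m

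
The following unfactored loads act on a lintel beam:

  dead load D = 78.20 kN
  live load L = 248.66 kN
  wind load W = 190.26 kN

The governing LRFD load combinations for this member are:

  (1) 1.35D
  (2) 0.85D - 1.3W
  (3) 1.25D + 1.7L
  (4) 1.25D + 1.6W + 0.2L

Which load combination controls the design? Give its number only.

(1) 1.35(78.20) = 105.57
(2) 0.85(78.20) - 1.3(190.26) = 66.47 - 247.34 = -180.87
(3) 1.25(78.20) + 1.7(248.66) = 97.75 + 422.72 = 520.47
(4) 1.25(78.20) + 1.6(190.26) + 0.2(248.66) = 97.75 + 304.42 + 49.73 = 451.90
The largest value is 520.47 kN from combination 3.

Combination 3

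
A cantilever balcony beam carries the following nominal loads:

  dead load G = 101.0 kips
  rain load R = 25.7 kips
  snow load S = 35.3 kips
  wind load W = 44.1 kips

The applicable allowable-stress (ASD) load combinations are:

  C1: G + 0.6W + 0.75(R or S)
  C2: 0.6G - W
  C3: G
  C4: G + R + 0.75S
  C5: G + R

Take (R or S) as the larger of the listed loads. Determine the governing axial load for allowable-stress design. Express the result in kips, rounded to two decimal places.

153.94 kips

(R or S) → S = 35.3 kips.
C1: 1.0(101.0) + 0.6(44.1) + 0.75(35.3) = 101.00 + 26.46 + 26.48 = 153.94
C2: 0.6(101.0) - 1.0(44.1) = 60.60 - 44.10 = 16.50
C3: 1.0(101.0) = 101.00
C4: 1.0(101.0) + 1.0(25.7) + 0.75(35.3) = 101.00 + 25.70 + 26.48 = 153.18
C5: 1.0(101.0) + 1.0(25.7) = 101.00 + 25.70 = 126.70
Maximum is from combination 1.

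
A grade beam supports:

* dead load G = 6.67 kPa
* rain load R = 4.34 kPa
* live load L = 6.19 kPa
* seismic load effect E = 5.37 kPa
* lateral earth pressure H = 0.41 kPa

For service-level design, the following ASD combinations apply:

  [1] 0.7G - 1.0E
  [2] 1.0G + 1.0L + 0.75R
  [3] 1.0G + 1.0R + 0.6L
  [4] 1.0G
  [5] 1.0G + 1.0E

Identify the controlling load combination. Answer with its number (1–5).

Combination 2

[1] 0.7(6.67) - 1.0(5.37) = 4.67 - 5.37 = -0.70
[2] 1.0(6.67) + 1.0(6.19) + 0.75(4.34) = 6.67 + 6.19 + 3.26 = 16.12
[3] 1.0(6.67) + 1.0(4.34) + 0.6(6.19) = 6.67 + 4.34 + 3.71 = 14.72
[4] 1.0(6.67) = 6.67
[5] 1.0(6.67) + 1.0(5.37) = 6.67 + 5.37 = 12.04
The largest value is 16.12 kPa from combination 2.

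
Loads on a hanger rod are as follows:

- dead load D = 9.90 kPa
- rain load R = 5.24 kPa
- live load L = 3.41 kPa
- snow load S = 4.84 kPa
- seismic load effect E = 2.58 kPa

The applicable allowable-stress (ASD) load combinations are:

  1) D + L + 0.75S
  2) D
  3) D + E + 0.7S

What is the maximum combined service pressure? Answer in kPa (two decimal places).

1) 1.0(9.90) + 1.0(3.41) + 0.75(4.84) = 9.90 + 3.41 + 3.63 = 16.94
2) 1.0(9.90) = 9.90
3) 1.0(9.90) + 1.0(2.58) + 0.7(4.84) = 9.90 + 2.58 + 3.39 = 15.87
Combination 1 governs: p = 16.94 kPa.

16.94 kPa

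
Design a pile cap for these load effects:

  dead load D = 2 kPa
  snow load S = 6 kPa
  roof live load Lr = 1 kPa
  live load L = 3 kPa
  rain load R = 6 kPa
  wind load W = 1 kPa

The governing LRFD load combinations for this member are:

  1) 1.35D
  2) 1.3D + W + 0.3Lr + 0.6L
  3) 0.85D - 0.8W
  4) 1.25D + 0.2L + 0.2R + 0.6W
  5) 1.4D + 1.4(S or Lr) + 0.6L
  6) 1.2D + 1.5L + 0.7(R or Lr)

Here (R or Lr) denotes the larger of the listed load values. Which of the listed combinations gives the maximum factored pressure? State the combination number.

Combination 5

(S or Lr) → S = 6 kPa; (R or Lr) → R = 6 kPa.
1) 1.35(2) = 2.70
2) 1.3(2) + 1.0(1) + 0.3(1) + 0.6(3) = 2.60 + 1.00 + 0.30 + 1.80 = 5.70
3) 0.85(2) - 0.8(1) = 1.70 - 0.80 = 0.90
4) 1.25(2) + 0.2(3) + 0.2(6) + 0.6(1) = 2.50 + 0.60 + 1.20 + 0.60 = 4.90
5) 1.4(2) + 1.4(6) + 0.6(3) = 2.80 + 8.40 + 1.80 = 13.00
6) 1.2(2) + 1.5(3) + 0.7(6) = 2.40 + 4.50 + 4.20 = 11.10
The largest value is 13.00 kPa from combination 5.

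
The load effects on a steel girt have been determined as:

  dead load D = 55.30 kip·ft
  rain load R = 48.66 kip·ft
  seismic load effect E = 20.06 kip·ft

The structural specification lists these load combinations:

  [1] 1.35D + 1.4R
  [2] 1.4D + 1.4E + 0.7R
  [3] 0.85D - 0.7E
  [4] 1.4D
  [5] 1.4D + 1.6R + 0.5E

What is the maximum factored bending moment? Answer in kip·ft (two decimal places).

[1] 1.35(55.30) + 1.4(48.66) = 74.66 + 68.12 = 142.78
[2] 1.4(55.30) + 1.4(20.06) + 0.7(48.66) = 139.57
[3] 0.85(55.30) - 0.7(20.06) = 32.96
[4] 1.4(55.30) = 77.42
[5] 1.4(55.30) + 1.6(48.66) + 0.5(20.06) = 77.42 + 77.86 + 10.03 = 165.31
Combination 5 governs: M_u = 165.31 kip·ft.

165.31 kip·ft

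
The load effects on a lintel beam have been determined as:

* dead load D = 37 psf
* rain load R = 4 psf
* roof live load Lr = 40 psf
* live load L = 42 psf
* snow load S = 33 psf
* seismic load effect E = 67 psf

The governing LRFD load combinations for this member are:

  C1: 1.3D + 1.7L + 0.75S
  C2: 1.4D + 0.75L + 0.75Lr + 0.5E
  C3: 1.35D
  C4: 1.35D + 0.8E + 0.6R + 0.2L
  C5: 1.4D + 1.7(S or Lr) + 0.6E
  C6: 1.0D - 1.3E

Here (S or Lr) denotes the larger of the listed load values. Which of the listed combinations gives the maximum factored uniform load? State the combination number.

(S or Lr) → Lr = 40 psf.
C1: 1.3(37) + 1.7(42) + 0.75(33) = 48.10 + 71.40 + 24.75 = 144.25
C2: 1.4(37) + 0.75(42) + 0.75(40) + 0.5(67) = 51.80 + 31.50 + 30.00 + 33.50 = 146.80
C3: 1.35(37) = 49.95
C4: 1.35(37) + 0.8(67) + 0.6(4) + 0.2(42) = 49.95 + 53.60 + 2.40 + 8.40 = 114.35
C5: 1.4(37) + 1.7(40) + 0.6(67) = 51.80 + 68.00 + 40.20 = 160.00
C6: 1.0(37) - 1.3(67) = 37.00 - 87.10 = -50.10
The largest value is 160.00 psf from combination 5.

Combination 5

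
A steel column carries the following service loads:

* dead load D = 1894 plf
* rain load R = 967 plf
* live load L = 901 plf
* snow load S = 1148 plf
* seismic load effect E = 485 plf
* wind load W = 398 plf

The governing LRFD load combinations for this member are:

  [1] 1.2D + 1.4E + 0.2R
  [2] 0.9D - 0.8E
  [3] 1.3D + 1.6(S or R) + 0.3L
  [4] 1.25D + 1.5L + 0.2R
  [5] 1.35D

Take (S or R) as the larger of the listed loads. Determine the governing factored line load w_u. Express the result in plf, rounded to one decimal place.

(S or R) → S = 1148 plf.
[1] 1.2(1894) + 1.4(485) + 0.2(967) = 3145.2
[2] 0.9(1894) - 0.8(485) = 1316.6
[3] 1.3(1894) + 1.6(1148) + 0.3(901) = 4569.3
[4] 1.25(1894) + 1.5(901) + 0.2(967) = 3912.4
[5] 1.35(1894) = 2556.9
Combination 3 governs: w_u = 4569.3 plf.

4569.3 plf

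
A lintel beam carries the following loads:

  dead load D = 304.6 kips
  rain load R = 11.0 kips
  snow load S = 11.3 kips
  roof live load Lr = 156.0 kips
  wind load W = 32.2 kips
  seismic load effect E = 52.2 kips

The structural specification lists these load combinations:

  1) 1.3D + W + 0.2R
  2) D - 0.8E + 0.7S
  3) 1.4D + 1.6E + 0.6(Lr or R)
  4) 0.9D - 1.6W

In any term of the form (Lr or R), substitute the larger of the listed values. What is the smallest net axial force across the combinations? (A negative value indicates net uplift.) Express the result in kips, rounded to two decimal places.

(Lr or R) → Lr = 156.0 kips.
1) 1.3(304.6) + 1.0(32.2) + 0.2(11.0) = 395.98 + 32.20 + 2.20 = 430.38
2) 1.0(304.6) - 0.8(52.2) + 0.7(11.3) = 304.60 - 41.76 + 7.91 = 270.75
3) 1.4(304.6) + 1.6(52.2) + 0.6(156.0) = 426.44 + 83.52 + 93.60 = 603.56
4) 0.9(304.6) - 1.6(32.2) = 274.14 - 51.52 = 222.62
Combination 4 gives the minimum: 222.62 kips.

222.62 kips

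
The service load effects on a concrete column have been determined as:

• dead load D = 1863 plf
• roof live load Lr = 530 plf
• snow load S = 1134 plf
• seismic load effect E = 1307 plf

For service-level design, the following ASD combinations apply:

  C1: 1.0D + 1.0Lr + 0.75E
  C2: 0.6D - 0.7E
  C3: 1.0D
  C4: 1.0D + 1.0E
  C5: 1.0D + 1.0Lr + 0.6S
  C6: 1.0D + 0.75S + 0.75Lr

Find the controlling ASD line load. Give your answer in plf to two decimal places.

C1: 1.0(1863) + 1.0(530) + 0.75(1307) = 1863.00 + 530.00 + 980.25 = 3373.25
C2: 0.6(1863) - 0.7(1307) = 1117.80 - 914.90 = 202.90
C3: 1.0(1863) = 1863.00
C4: 1.0(1863) + 1.0(1307) = 1863.00 + 1307.00 = 3170.00
C5: 1.0(1863) + 1.0(530) + 0.6(1134) = 1863.00 + 530.00 + 680.40 = 3073.40
C6: 1.0(1863) + 0.75(1134) + 0.75(530) = 1863.00 + 850.50 + 397.50 = 3111.00
Maximum is from combination 1.

3373.25 plf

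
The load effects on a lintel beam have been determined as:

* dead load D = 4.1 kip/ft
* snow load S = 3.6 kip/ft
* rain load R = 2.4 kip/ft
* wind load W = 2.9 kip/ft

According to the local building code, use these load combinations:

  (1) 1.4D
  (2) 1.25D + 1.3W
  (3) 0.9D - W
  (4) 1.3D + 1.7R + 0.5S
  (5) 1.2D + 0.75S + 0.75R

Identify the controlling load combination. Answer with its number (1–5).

Combination 4

(1) 1.4(4.1) = 5.7
(2) 1.25(4.1) + 1.3(2.9) = 5.1 + 3.8 = 8.9
(3) 0.9(4.1) - 1.0(2.9) = 3.7 - 2.9 = 0.8
(4) 1.3(4.1) + 1.7(2.4) + 0.5(3.6) = 5.3 + 4.1 + 1.8 = 11.2
(5) 1.2(4.1) + 0.75(3.6) + 0.75(2.4) = 4.9 + 2.7 + 1.8 = 9.4
The largest value is 11.2 kip/ft from combination 4.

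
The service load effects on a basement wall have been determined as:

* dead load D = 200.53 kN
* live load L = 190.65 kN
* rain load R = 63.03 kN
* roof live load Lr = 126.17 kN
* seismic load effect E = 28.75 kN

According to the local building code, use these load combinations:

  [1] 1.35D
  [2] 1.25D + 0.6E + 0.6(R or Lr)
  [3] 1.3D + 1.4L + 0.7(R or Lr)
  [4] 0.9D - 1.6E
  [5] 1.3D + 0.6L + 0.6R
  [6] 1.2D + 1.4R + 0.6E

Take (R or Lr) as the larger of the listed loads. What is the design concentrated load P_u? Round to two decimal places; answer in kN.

615.92 kN

(R or Lr) → Lr = 126.17 kN.
[1] 1.35(200.53) = 270.72
[2] 1.25(200.53) + 0.6(28.75) + 0.6(126.17) = 250.66 + 17.25 + 75.70 = 343.61
[3] 1.3(200.53) + 1.4(190.65) + 0.7(126.17) = 260.69 + 266.91 + 88.32 = 615.92
[4] 0.9(200.53) - 1.6(28.75) = 180.48 - 46.00 = 134.48
[5] 1.3(200.53) + 0.6(190.65) + 0.6(63.03) = 260.69 + 114.39 + 37.82 = 412.90
[6] 1.2(200.53) + 1.4(63.03) + 0.6(28.75) = 240.64 + 88.24 + 17.25 = 346.13
Maximum is from combination 3.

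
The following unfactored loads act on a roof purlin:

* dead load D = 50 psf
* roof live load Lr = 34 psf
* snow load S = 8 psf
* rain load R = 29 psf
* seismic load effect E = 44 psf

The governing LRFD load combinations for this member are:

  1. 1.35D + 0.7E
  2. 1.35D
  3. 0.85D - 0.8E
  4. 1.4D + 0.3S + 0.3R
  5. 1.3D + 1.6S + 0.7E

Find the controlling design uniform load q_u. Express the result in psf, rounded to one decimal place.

1. 1.35(50) + 0.7(44) = 67.5 + 30.8 = 98.3
2. 1.35(50) = 67.5
3. 0.85(50) - 0.8(44) = 42.5 - 35.2 = 7.3
4. 1.4(50) + 0.3(8) + 0.3(29) = 70.0 + 2.4 + 8.7 = 81.1
5. 1.3(50) + 1.6(8) + 0.7(44) = 65.0 + 12.8 + 30.8 = 108.6
Combination 5 governs: q_u = 108.6 psf.

108.6 psf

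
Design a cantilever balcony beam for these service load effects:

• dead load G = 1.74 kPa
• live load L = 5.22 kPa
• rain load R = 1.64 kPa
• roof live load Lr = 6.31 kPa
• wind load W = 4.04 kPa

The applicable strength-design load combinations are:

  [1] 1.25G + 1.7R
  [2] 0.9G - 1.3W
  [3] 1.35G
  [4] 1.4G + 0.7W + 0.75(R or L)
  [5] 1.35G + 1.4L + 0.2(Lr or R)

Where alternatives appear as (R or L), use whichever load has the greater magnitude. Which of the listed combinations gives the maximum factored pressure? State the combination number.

Combination 5

(R or L) → L = 5.22 kPa; (Lr or R) → Lr = 6.31 kPa.
[1] 1.25(1.74) + 1.7(1.64) = 4.96
[2] 0.9(1.74) - 1.3(4.04) = -3.69
[3] 1.35(1.74) = 2.35
[4] 1.4(1.74) + 0.7(4.04) + 0.75(5.22) = 9.18
[5] 1.35(1.74) + 1.4(5.22) + 0.2(6.31) = 10.92
The largest value is 10.92 kPa from combination 5.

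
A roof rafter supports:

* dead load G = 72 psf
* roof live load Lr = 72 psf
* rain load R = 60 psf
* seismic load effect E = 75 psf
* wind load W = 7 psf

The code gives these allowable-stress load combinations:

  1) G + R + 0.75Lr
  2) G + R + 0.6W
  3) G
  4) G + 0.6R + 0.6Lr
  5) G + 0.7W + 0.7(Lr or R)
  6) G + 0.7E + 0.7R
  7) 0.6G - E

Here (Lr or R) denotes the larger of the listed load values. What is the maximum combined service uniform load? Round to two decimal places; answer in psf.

186.00 psf

(Lr or R) → Lr = 72 psf.
1) 1.0(72) + 1.0(60) + 0.75(72) = 72.00 + 60.00 + 54.00 = 186.00
2) 1.0(72) + 1.0(60) + 0.6(7) = 72.00 + 60.00 + 4.20 = 136.20
3) 1.0(72) = 72.00
4) 1.0(72) + 0.6(60) + 0.6(72) = 72.00 + 36.00 + 43.20 = 151.20
5) 1.0(72) + 0.7(7) + 0.7(72) = 72.00 + 4.90 + 50.40 = 127.30
6) 1.0(72) + 0.7(75) + 0.7(60) = 72.00 + 52.50 + 42.00 = 166.50
7) 0.6(72) - 1.0(75) = 43.20 - 75.00 = -31.80
Maximum is from combination 1.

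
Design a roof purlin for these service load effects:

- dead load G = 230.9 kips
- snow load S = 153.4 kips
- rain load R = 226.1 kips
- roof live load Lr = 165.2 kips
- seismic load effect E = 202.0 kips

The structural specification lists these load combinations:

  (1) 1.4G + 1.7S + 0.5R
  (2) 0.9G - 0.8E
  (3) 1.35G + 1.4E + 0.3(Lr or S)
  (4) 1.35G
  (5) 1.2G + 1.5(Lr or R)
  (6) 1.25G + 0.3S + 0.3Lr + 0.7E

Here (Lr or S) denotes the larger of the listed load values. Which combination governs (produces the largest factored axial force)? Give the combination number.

Combination 1

(Lr or S) → Lr = 165.2 kips; (Lr or R) → R = 226.1 kips.
(1) 1.4(230.9) + 1.7(153.4) + 0.5(226.1) = 697.1
(2) 0.9(230.9) - 0.8(202.0) = 207.8 - 161.6 = 46.2
(3) 1.35(230.9) + 1.4(202.0) + 0.3(165.2) = 311.7 + 282.8 + 49.6 = 644.1
(4) 1.35(230.9) = 311.7
(5) 1.2(230.9) + 1.5(226.1) = 616.2
(6) 1.25(230.9) + 0.3(153.4) + 0.3(165.2) + 0.7(202.0) = 288.6 + 46.0 + 49.6 + 141.4 = 525.6
The largest value is 697.1 kips from combination 1.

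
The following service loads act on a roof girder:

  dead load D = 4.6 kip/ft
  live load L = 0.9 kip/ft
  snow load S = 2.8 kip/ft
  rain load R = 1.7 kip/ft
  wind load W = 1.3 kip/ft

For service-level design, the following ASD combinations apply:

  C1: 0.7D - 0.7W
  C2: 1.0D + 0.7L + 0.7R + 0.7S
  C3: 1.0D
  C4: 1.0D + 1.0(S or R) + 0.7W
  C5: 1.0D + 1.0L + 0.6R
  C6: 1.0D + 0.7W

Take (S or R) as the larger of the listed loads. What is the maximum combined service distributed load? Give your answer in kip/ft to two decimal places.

(S or R) → S = 2.8 kip/ft.
C1: 0.7(4.6) - 0.7(1.3) = 3.22 - 0.91 = 2.31
C2: 1.0(4.6) + 0.7(0.9) + 0.7(1.7) + 0.7(2.8) = 4.60 + 0.63 + 1.19 + 1.96 = 8.38
C3: 1.0(4.6) = 4.60
C4: 1.0(4.6) + 1.0(2.8) + 0.7(1.3) = 4.60 + 2.80 + 0.91 = 8.31
C5: 1.0(4.6) + 1.0(0.9) + 0.6(1.7) = 4.60 + 0.90 + 1.02 = 6.52
C6: 1.0(4.6) + 0.7(1.3) = 4.60 + 0.91 = 5.51
Combination 2 governs: w = 8.38 kip/ft.

8.38 kip/ft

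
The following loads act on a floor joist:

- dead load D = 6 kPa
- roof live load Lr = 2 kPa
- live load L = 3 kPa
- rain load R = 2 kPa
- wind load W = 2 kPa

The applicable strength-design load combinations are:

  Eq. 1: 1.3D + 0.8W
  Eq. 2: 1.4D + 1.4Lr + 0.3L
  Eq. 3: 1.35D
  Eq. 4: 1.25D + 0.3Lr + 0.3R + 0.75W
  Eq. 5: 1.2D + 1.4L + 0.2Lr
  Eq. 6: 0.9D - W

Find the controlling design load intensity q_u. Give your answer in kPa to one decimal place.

Eq. 1: 1.3(6) + 0.8(2) = 7.8 + 1.6 = 9.4
Eq. 2: 1.4(6) + 1.4(2) + 0.3(3) = 8.4 + 2.8 + 0.9 = 12.1
Eq. 3: 1.35(6) = 8.1
Eq. 4: 1.25(6) + 0.3(2) + 0.3(2) + 0.75(2) = 7.5 + 0.6 + 0.6 + 1.5 = 10.2
Eq. 5: 1.2(6) + 1.4(3) + 0.2(2) = 7.2 + 4.2 + 0.4 = 11.8
Eq. 6: 0.9(6) - 1.0(2) = 5.4 - 2.0 = 3.4
Combination 2 governs: q_u = 12.1 kPa.

12.1 kPa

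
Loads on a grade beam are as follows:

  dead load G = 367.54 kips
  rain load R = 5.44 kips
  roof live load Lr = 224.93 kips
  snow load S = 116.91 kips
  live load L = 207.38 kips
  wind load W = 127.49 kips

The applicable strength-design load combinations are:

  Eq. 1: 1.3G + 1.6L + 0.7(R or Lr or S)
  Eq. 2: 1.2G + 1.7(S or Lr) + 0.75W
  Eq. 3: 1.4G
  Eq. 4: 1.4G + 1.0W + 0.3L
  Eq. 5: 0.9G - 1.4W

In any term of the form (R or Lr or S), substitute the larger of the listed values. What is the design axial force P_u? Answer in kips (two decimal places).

(R or Lr or S) → Lr = 224.93 kips; (S or Lr) → Lr = 224.93 kips.
Eq. 1: 1.3(367.54) + 1.6(207.38) + 0.7(224.93) = 967.06
Eq. 2: 1.2(367.54) + 1.7(224.93) + 0.75(127.49) = 919.05
Eq. 3: 1.4(367.54) = 514.56
Eq. 4: 1.4(367.54) + 1.0(127.49) + 0.3(207.38) = 704.26
Eq. 5: 0.9(367.54) - 1.4(127.49) = 152.30
Combination 1 governs: P_u = 967.06 kips.

967.06 kips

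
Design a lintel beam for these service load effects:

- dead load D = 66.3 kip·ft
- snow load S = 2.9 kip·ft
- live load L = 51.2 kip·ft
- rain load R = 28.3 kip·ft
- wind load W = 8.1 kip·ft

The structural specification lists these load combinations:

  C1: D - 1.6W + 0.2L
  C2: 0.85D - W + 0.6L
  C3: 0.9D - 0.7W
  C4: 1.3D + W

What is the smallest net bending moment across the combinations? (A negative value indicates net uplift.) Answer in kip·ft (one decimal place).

C1: 1.0(66.3) - 1.6(8.1) + 0.2(51.2) = 63.6
C2: 0.85(66.3) - 1.0(8.1) + 0.6(51.2) = 79.0
C3: 0.9(66.3) - 0.7(8.1) = 54.0
C4: 1.3(66.3) + 1.0(8.1) = 94.3
Combination 3 gives the minimum: 54.0 kip·ft.

54.0 kip·ft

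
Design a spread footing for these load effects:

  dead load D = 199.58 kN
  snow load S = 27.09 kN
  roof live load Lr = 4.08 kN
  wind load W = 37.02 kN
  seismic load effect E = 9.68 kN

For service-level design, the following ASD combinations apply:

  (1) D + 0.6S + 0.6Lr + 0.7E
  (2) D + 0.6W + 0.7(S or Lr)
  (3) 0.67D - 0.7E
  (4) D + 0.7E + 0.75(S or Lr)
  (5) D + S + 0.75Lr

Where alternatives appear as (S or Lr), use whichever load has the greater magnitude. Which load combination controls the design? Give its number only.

(S or Lr) → S = 27.09 kN.
(1) 1.0(199.58) + 0.6(27.09) + 0.6(4.08) + 0.7(9.68) = 199.58 + 16.25 + 2.45 + 6.78 = 225.06
(2) 1.0(199.58) + 0.6(37.02) + 0.7(27.09) = 240.76
(3) 0.67(199.58) - 0.7(9.68) = 133.72 - 6.78 = 126.94
(4) 1.0(199.58) + 0.7(9.68) + 0.75(27.09) = 226.67
(5) 1.0(199.58) + 1.0(27.09) + 0.75(4.08) = 199.58 + 27.09 + 3.06 = 229.73
The largest value is 240.76 kN from combination 2.

Combination 2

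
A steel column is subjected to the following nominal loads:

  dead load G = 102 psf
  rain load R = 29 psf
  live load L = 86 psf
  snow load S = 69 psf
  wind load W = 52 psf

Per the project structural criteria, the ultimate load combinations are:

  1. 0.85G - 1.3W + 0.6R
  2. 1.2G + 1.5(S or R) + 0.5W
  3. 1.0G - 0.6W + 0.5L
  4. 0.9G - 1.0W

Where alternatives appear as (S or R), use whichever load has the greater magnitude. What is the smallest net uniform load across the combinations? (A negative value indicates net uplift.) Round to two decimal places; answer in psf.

(S or R) → S = 69 psf.
1. 0.85(102) - 1.3(52) + 0.6(29) = 86.70 - 67.60 + 17.40 = 36.50
2. 1.2(102) + 1.5(69) + 0.5(52) = 122.40 + 103.50 + 26.00 = 251.90
3. 1.0(102) - 0.6(52) + 0.5(86) = 102.00 - 31.20 + 43.00 = 113.80
4. 0.9(102) - 1.0(52) = 91.80 - 52.00 = 39.80
Combination 1 gives the minimum: 36.50 psf.

36.50 psf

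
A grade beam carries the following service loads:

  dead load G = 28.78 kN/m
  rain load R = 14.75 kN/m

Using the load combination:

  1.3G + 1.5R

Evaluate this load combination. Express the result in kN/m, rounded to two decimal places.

59.54 kN/m

1.3(28.78) + 1.5(14.75) = 37.41 + 22.13 = 59.54
w_u = 59.54 kN/m.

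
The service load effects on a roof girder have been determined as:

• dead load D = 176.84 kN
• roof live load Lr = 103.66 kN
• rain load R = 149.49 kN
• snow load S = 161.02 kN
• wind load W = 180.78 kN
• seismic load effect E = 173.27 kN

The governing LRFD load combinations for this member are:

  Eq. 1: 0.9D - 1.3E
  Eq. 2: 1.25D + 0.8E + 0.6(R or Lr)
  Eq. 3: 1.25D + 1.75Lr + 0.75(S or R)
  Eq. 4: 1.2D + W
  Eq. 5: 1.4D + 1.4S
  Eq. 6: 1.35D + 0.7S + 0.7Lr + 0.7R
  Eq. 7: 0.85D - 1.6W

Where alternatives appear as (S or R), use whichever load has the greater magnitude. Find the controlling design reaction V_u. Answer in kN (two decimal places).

(R or Lr) → R = 149.49 kN; (S or R) → S = 161.02 kN.
Eq. 1: 0.9(176.84) - 1.3(173.27) = -66.10
Eq. 2: 1.25(176.84) + 0.8(173.27) + 0.6(149.49) = 221.05 + 138.62 + 89.69 = 449.36
Eq. 3: 1.25(176.84) + 1.75(103.66) + 0.75(161.02) = 523.22
Eq. 4: 1.2(176.84) + 1.0(180.78) = 212.21 + 180.78 = 392.99
Eq. 5: 1.4(176.84) + 1.4(161.02) = 473.00
Eq. 6: 1.35(176.84) + 0.7(161.02) + 0.7(103.66) + 0.7(149.49) = 528.65
Eq. 7: 0.85(176.84) - 1.6(180.78) = -138.93
Maximum is from combination 6.

528.65 kN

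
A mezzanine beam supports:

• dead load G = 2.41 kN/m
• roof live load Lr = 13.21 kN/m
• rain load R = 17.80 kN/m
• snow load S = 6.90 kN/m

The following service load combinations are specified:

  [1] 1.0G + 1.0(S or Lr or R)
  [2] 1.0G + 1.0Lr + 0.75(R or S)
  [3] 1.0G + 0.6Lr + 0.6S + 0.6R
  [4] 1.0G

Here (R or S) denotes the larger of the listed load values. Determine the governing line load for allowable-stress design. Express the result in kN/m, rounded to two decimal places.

28.97 kN/m

(S or Lr or R) → R = 17.80 kN/m; (R or S) → R = 17.80 kN/m.
[1] 1.0(2.41) + 1.0(17.80) = 2.41 + 17.80 = 20.21
[2] 1.0(2.41) + 1.0(13.21) + 0.75(17.80) = 2.41 + 13.21 + 13.35 = 28.97
[3] 1.0(2.41) + 0.6(13.21) + 0.6(6.90) + 0.6(17.80) = 2.41 + 7.93 + 4.14 + 10.68 = 25.16
[4] 1.0(2.41) = 2.41
Maximum is from combination 2.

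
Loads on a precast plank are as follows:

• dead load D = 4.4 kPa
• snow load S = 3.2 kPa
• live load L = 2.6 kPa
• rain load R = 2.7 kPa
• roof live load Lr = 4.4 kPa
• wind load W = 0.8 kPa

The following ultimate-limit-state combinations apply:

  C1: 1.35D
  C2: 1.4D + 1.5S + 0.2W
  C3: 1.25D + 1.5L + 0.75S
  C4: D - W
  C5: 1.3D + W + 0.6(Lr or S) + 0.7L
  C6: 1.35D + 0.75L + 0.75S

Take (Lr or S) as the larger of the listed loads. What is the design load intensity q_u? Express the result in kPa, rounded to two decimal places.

11.80 kPa

(Lr or S) → Lr = 4.4 kPa.
C1: 1.35(4.4) = 5.94
C2: 1.4(4.4) + 1.5(3.2) + 0.2(0.8) = 6.16 + 4.80 + 0.16 = 11.12
C3: 1.25(4.4) + 1.5(2.6) + 0.75(3.2) = 5.50 + 3.90 + 2.40 = 11.80
C4: 1.0(4.4) - 1.0(0.8) = 4.40 - 0.80 = 3.60
C5: 1.3(4.4) + 1.0(0.8) + 0.6(4.4) + 0.7(2.6) = 5.72 + 0.80 + 2.64 + 1.82 = 10.98
C6: 1.35(4.4) + 0.75(2.6) + 0.75(3.2) = 5.94 + 1.95 + 2.40 = 10.29
Maximum is from combination 3.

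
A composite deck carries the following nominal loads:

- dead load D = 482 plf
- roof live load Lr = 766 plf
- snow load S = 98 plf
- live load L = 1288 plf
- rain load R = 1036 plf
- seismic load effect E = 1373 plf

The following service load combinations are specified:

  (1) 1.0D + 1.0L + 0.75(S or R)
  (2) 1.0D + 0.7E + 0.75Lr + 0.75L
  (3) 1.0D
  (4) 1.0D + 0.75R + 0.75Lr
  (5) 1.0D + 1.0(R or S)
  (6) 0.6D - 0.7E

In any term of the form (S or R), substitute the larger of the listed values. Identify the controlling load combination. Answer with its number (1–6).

Combination 2

(S or R) → R = 1036 plf; (R or S) → R = 1036 plf.
(1) 1.0(482) + 1.0(1288) + 0.75(1036) = 482.00 + 1288.00 + 777.00 = 2547.00
(2) 1.0(482) + 0.7(1373) + 0.75(766) + 0.75(1288) = 482.00 + 961.10 + 574.50 + 966.00 = 2983.60
(3) 1.0(482) = 482.00
(4) 1.0(482) + 0.75(1036) + 0.75(766) = 482.00 + 777.00 + 574.50 = 1833.50
(5) 1.0(482) + 1.0(1036) = 482.00 + 1036.00 = 1518.00
(6) 0.6(482) - 0.7(1373) = 289.20 - 961.10 = -671.90
The largest value is 2983.60 plf from combination 2.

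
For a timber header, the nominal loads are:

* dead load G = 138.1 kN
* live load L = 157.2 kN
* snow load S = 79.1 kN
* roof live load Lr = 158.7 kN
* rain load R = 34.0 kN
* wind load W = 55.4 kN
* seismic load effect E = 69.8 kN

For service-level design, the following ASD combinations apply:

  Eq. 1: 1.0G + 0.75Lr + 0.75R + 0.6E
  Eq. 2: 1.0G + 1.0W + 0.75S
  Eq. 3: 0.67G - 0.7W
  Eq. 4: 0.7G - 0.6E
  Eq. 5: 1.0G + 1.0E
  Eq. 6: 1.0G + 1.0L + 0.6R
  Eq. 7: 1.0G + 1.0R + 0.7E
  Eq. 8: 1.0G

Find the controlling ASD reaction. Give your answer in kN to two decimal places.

Eq. 1: 1.0(138.1) + 0.75(158.7) + 0.75(34.0) + 0.6(69.8) = 138.10 + 119.03 + 25.50 + 41.88 = 324.51
Eq. 2: 1.0(138.1) + 1.0(55.4) + 0.75(79.1) = 138.10 + 55.40 + 59.33 = 252.83
Eq. 3: 0.67(138.1) - 0.7(55.4) = 92.53 - 38.78 = 53.75
Eq. 4: 0.7(138.1) - 0.6(69.8) = 96.67 - 41.88 = 54.79
Eq. 5: 1.0(138.1) + 1.0(69.8) = 138.10 + 69.80 = 207.90
Eq. 6: 1.0(138.1) + 1.0(157.2) + 0.6(34.0) = 138.10 + 157.20 + 20.40 = 315.70
Eq. 7: 1.0(138.1) + 1.0(34.0) + 0.7(69.8) = 138.10 + 34.00 + 48.86 = 220.96
Eq. 8: 1.0(138.1) = 138.10
Maximum is from combination 1.

324.51 kN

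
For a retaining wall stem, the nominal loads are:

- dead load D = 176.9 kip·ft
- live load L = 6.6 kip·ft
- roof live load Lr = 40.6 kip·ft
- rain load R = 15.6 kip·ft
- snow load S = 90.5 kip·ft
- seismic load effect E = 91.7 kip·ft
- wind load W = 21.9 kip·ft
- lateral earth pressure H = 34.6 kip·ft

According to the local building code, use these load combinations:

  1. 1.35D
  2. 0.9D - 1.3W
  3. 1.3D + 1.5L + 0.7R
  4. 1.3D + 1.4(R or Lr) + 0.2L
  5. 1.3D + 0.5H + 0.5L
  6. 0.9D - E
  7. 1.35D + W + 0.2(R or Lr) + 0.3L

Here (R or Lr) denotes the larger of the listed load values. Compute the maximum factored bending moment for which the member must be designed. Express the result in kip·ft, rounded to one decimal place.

(R or Lr) → Lr = 40.6 kip·ft.
1. 1.35(176.9) = 238.8
2. 0.9(176.9) - 1.3(21.9) = 130.7
3. 1.3(176.9) + 1.5(6.6) + 0.7(15.6) = 250.8
4. 1.3(176.9) + 1.4(40.6) + 0.2(6.6) = 288.1
5. 1.3(176.9) + 0.5(34.6) + 0.5(6.6) = 250.6
6. 0.9(176.9) - 1.0(91.7) = 67.5
7. 1.35(176.9) + 1.0(21.9) + 0.2(40.6) + 0.3(6.6) = 270.8
Maximum is from combination 4.

288.1 kip·ft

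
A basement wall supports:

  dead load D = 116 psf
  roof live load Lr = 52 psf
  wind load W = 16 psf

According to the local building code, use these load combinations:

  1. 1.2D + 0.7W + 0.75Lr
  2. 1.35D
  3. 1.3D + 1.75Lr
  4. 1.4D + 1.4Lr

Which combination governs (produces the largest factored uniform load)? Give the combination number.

1. 1.2(116) + 0.7(16) + 0.75(52) = 189.4
2. 1.35(116) = 156.6
3. 1.3(116) + 1.75(52) = 241.8
4. 1.4(116) + 1.4(52) = 235.2
The largest value is 241.8 psf from combination 3.

Combination 3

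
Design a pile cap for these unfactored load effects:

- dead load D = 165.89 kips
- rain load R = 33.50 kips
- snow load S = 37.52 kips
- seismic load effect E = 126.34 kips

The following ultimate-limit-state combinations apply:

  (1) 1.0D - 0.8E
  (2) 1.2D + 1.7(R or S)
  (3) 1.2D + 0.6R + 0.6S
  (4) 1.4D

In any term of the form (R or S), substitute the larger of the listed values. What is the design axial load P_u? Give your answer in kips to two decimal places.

(R or S) → S = 37.52 kips.
(1) 1.0(165.89) - 0.8(126.34) = 64.82
(2) 1.2(165.89) + 1.7(37.52) = 262.85
(3) 1.2(165.89) + 0.6(33.50) + 0.6(37.52) = 241.68
(4) 1.4(165.89) = 232.25
Maximum is from combination 2.

262.85 kips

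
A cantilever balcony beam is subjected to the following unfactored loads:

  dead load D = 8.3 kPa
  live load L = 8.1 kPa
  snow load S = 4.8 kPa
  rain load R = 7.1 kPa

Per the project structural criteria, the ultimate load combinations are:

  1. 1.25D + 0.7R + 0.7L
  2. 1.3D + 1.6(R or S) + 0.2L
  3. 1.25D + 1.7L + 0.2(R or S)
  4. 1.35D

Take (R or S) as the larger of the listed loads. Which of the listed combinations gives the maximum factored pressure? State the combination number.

(R or S) → R = 7.1 kPa.
1. 1.25(8.3) + 0.7(7.1) + 0.7(8.1) = 21.0
2. 1.3(8.3) + 1.6(7.1) + 0.2(8.1) = 23.8
3. 1.25(8.3) + 1.7(8.1) + 0.2(7.1) = 25.6
4. 1.35(8.3) = 11.2
The largest value is 25.6 kPa from combination 3.

Combination 3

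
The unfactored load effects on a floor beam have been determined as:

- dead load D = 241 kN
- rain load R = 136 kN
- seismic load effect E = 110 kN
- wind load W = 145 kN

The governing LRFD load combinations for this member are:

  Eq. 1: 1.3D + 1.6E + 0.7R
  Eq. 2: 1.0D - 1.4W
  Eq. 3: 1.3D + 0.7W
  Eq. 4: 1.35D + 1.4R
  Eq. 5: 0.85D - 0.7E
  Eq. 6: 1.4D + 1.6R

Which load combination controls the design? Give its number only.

Combination 1

Eq. 1: 1.3(241) + 1.6(110) + 0.7(136) = 313.3 + 176.0 + 95.2 = 584.5
Eq. 2: 1.0(241) - 1.4(145) = 241.0 - 203.0 = 38.0
Eq. 3: 1.3(241) + 0.7(145) = 313.3 + 101.5 = 414.8
Eq. 4: 1.35(241) + 1.4(136) = 325.4 + 190.4 = 515.8
Eq. 5: 0.85(241) - 0.7(110) = 204.9 - 77.0 = 127.9
Eq. 6: 1.4(241) + 1.6(136) = 337.4 + 217.6 = 555.0
The largest value is 584.5 kN from combination 1.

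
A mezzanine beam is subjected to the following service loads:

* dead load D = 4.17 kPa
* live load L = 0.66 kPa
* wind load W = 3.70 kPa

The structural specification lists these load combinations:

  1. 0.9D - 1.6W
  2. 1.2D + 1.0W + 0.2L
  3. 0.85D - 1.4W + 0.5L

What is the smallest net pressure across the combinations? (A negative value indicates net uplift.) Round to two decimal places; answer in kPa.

1. 0.9(4.17) - 1.6(3.70) = 3.75 - 5.92 = -2.17
2. 1.2(4.17) + 1.0(3.70) + 0.2(0.66) = 8.84
3. 0.85(4.17) - 1.4(3.70) + 0.5(0.66) = 3.54 - 5.18 + 0.33 = -1.31
Combination 1 gives the minimum: -2.17 kPa.

-2.17 kPa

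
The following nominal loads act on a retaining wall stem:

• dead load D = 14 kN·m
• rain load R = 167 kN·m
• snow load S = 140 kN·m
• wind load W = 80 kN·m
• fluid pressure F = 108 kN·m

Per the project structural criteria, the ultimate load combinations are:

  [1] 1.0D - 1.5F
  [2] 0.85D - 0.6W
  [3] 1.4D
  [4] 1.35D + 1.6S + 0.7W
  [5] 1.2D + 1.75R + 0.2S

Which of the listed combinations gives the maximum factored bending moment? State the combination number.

Combination 5

[1] 1.0(14) - 1.5(108) = 14.0 - 162.0 = -148.0
[2] 0.85(14) - 0.6(80) = 11.9 - 48.0 = -36.1
[3] 1.4(14) = 19.6
[4] 1.35(14) + 1.6(140) + 0.7(80) = 18.9 + 224.0 + 56.0 = 298.9
[5] 1.2(14) + 1.75(167) + 0.2(140) = 16.8 + 292.3 + 28.0 = 337.1
The largest value is 337.1 kN·m from combination 5.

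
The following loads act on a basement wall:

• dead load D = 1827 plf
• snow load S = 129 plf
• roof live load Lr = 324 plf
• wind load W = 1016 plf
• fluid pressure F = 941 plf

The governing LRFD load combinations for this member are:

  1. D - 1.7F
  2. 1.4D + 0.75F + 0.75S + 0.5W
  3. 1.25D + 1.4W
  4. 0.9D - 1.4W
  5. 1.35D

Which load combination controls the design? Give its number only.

1. 1.0(1827) - 1.7(941) = 1827.0 - 1599.7 = 227.3
2. 1.4(1827) + 0.75(941) + 0.75(129) + 0.5(1016) = 3868.3
3. 1.25(1827) + 1.4(1016) = 2283.8 + 1422.4 = 3706.2
4. 0.9(1827) - 1.4(1016) = 1644.3 - 1422.4 = 221.9
5. 1.35(1827) = 2466.5
The largest value is 3868.3 plf from combination 2.

Combination 2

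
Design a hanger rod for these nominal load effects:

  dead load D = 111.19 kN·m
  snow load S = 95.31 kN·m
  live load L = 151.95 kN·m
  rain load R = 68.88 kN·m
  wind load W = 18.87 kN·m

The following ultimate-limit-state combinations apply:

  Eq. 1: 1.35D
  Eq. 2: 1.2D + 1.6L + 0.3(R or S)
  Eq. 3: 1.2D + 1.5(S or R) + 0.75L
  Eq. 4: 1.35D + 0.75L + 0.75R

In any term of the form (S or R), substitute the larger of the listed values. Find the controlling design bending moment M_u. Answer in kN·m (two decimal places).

405.14 kN·m

(R or S) → S = 95.31 kN·m; (S or R) → S = 95.31 kN·m.
Eq. 1: 1.35(111.19) = 150.11
Eq. 2: 1.2(111.19) + 1.6(151.95) + 0.3(95.31) = 133.43 + 243.12 + 28.59 = 405.14
Eq. 3: 1.2(111.19) + 1.5(95.31) + 0.75(151.95) = 133.43 + 142.97 + 113.96 = 390.36
Eq. 4: 1.35(111.19) + 0.75(151.95) + 0.75(68.88) = 150.11 + 113.96 + 51.66 = 315.73
Maximum is from combination 2.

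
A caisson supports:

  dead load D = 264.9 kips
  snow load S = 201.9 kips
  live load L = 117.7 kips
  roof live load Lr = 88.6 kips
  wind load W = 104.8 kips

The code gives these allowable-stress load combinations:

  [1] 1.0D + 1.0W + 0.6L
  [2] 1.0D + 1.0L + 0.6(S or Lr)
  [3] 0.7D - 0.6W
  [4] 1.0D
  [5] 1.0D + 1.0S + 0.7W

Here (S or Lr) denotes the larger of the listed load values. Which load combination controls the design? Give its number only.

Combination 5

(S or Lr) → S = 201.9 kips.
[1] 1.0(264.9) + 1.0(104.8) + 0.6(117.7) = 440.3
[2] 1.0(264.9) + 1.0(117.7) + 0.6(201.9) = 503.7
[3] 0.7(264.9) - 0.6(104.8) = 122.6
[4] 1.0(264.9) = 264.9
[5] 1.0(264.9) + 1.0(201.9) + 0.7(104.8) = 540.2
The largest value is 540.2 kips from combination 5.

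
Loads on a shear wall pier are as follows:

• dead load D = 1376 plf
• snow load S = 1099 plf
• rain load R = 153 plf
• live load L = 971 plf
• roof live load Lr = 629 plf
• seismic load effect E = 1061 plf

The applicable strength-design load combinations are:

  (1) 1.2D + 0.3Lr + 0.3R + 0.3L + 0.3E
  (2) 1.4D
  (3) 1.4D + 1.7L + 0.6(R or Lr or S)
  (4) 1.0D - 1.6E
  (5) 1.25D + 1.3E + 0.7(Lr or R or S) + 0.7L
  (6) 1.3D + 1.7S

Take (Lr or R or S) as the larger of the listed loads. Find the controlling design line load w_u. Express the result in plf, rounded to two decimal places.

4548.30 plf

(R or Lr or S) → S = 1099 plf; (Lr or R or S) → S = 1099 plf.
(1) 1.2(1376) + 0.3(629) + 0.3(153) + 0.3(971) + 0.3(1061) = 1651.20 + 188.70 + 45.90 + 291.30 + 318.30 = 2495.40
(2) 1.4(1376) = 1926.40
(3) 1.4(1376) + 1.7(971) + 0.6(1099) = 1926.40 + 1650.70 + 659.40 = 4236.50
(4) 1.0(1376) - 1.6(1061) = 1376.00 - 1697.60 = -321.60
(5) 1.25(1376) + 1.3(1061) + 0.7(1099) + 0.7(971) = 1720.00 + 1379.30 + 769.30 + 679.70 = 4548.30
(6) 1.3(1376) + 1.7(1099) = 1788.80 + 1868.30 = 3657.10
Maximum is from combination 5.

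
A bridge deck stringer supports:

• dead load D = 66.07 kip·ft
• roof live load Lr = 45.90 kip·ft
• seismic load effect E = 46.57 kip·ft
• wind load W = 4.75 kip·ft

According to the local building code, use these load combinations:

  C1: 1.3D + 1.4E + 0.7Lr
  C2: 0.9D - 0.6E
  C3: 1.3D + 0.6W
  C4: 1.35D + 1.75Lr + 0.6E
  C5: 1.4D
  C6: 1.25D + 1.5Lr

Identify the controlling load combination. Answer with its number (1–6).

C1: 1.3(66.07) + 1.4(46.57) + 0.7(45.90) = 85.89 + 65.20 + 32.13 = 183.22
C2: 0.9(66.07) - 0.6(46.57) = 59.46 - 27.94 = 31.52
C3: 1.3(66.07) + 0.6(4.75) = 85.89 + 2.85 = 88.74
C4: 1.35(66.07) + 1.75(45.90) + 0.6(46.57) = 89.19 + 80.33 + 27.94 = 197.46
C5: 1.4(66.07) = 92.50
C6: 1.25(66.07) + 1.5(45.90) = 82.59 + 68.85 = 151.44
The largest value is 197.46 kip·ft from combination 4.

Combination 4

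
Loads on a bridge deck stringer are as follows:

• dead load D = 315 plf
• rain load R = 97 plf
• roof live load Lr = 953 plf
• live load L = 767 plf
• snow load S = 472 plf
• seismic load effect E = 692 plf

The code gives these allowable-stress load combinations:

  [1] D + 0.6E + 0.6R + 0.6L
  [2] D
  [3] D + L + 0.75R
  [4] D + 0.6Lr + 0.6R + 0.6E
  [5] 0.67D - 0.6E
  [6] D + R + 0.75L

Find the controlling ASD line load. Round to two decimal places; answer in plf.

1360.20 plf

[1] 1.0(315) + 0.6(692) + 0.6(97) + 0.6(767) = 315.00 + 415.20 + 58.20 + 460.20 = 1248.60
[2] 1.0(315) = 315.00
[3] 1.0(315) + 1.0(767) + 0.75(97) = 315.00 + 767.00 + 72.75 = 1154.75
[4] 1.0(315) + 0.6(953) + 0.6(97) + 0.6(692) = 315.00 + 571.80 + 58.20 + 415.20 = 1360.20
[5] 0.67(315) - 0.6(692) = 211.05 - 415.20 = -204.15
[6] 1.0(315) + 1.0(97) + 0.75(767) = 315.00 + 97.00 + 575.25 = 987.25
Maximum is from combination 4.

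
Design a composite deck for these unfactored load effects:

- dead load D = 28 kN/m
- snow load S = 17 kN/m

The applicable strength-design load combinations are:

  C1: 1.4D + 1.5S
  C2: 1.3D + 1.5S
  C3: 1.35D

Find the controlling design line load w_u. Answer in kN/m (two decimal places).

C1: 1.4(28) + 1.5(17) = 39.20 + 25.50 = 64.70
C2: 1.3(28) + 1.5(17) = 36.40 + 25.50 = 61.90
C3: 1.35(28) = 37.80
Maximum is from combination 1.

64.70 kN/m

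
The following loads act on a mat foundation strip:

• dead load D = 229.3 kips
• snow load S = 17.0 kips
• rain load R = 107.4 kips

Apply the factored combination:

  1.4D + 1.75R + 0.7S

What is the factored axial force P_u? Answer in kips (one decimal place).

520.9 kips

1.4(229.3) + 1.75(107.4) + 0.7(17.0) = 520.9
P_u = 520.9 kips.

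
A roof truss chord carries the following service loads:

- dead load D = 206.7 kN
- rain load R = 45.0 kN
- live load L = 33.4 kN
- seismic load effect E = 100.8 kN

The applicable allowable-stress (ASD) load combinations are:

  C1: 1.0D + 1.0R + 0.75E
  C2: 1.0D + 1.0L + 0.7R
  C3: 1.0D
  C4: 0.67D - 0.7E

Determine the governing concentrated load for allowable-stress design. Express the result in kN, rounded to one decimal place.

C1: 1.0(206.7) + 1.0(45.0) + 0.75(100.8) = 327.3
C2: 1.0(206.7) + 1.0(33.4) + 0.7(45.0) = 271.6
C3: 1.0(206.7) = 206.7
C4: 0.67(206.7) - 0.7(100.8) = 67.9
The controlling combination is 1, giving 327.3 kN.

327.3 kN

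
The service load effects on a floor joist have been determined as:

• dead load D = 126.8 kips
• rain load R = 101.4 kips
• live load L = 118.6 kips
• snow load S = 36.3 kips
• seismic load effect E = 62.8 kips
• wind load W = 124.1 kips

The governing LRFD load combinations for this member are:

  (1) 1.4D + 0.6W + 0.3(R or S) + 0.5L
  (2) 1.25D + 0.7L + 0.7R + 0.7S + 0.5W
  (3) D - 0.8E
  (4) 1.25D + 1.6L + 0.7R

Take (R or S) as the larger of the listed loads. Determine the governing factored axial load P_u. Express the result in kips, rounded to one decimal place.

419.2 kips

(R or S) → R = 101.4 kips.
(1) 1.4(126.8) + 0.6(124.1) + 0.3(101.4) + 0.5(118.6) = 177.5 + 74.5 + 30.4 + 59.3 = 341.7
(2) 1.25(126.8) + 0.7(118.6) + 0.7(101.4) + 0.7(36.3) + 0.5(124.1) = 158.5 + 83.0 + 71.0 + 25.4 + 62.1 = 400.0
(3) 1.0(126.8) - 0.8(62.8) = 126.8 - 50.2 = 76.6
(4) 1.25(126.8) + 1.6(118.6) + 0.7(101.4) = 419.2
The controlling combination is 4, giving 419.2 kips.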